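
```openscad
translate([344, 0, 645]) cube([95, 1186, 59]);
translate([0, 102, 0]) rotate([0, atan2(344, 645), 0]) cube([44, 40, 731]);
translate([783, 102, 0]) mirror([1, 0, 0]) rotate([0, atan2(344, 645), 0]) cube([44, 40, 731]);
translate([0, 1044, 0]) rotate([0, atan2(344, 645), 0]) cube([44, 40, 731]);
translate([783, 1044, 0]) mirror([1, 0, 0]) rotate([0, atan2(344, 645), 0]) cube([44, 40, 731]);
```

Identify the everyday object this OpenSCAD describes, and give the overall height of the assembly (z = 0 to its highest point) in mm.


A sawhorse. The overall height is 704 mm.

A beam across two mirrored pairs of raked legs — a sawhorse. The beam's underside is at z = 645 (matching the legs' vertical rise in atan2(344, 645)) and the beam is 59 mm tall, so its top is at 645 + 59 = 704 mm. The raked legs top out at the beam's underside, so that is the highest point.


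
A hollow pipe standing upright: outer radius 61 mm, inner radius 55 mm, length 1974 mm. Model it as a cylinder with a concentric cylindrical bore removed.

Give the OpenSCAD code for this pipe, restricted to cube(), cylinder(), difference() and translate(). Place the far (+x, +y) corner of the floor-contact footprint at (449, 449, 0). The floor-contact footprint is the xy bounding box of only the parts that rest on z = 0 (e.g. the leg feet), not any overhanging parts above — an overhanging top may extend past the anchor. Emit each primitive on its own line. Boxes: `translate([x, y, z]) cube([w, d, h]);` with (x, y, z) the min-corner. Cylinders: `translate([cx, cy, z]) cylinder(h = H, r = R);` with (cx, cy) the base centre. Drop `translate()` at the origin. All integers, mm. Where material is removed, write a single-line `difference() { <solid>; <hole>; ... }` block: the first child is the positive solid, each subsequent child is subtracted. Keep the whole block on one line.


difference() { translate([388, 388, 0]) cylinder(h = 1974, r = 61); translate([388, 388, 0]) cylinder(h = 1974, r = 55); }


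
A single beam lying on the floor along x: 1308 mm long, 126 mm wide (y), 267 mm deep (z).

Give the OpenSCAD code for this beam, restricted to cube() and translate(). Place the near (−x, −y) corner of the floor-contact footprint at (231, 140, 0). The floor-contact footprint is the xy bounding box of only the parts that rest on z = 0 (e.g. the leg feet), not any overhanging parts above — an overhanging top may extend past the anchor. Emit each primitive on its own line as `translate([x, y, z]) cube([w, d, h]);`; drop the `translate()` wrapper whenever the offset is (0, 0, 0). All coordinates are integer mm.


translate([231, 140, 0]) cube([1308, 126, 267]);


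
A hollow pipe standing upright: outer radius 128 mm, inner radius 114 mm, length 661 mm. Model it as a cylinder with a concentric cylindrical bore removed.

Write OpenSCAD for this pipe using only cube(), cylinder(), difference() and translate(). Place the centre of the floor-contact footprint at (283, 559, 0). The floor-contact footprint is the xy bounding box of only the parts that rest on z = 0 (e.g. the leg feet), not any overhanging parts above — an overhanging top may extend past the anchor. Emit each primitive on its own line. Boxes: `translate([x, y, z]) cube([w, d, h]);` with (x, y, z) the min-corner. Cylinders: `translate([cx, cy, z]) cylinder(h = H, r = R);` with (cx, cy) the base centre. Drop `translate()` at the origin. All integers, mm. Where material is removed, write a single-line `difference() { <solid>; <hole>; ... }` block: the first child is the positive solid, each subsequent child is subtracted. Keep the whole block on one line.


difference() { translate([283, 559, 0]) cylinder(h = 661, r = 128); translate([283, 559, 0]) cylinder(h = 661, r = 114); }


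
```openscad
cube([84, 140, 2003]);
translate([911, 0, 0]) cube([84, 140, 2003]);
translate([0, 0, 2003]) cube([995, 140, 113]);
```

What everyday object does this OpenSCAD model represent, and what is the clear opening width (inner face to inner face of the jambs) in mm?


A door frame. The clear opening width is 827 mm.

Two 2003 mm tall posts with a header on top — a door frame. The left jamb is 84 mm wide at x = 0; the right jamb starts at x = 911. The clear opening is 911 − 84 = 827 mm.


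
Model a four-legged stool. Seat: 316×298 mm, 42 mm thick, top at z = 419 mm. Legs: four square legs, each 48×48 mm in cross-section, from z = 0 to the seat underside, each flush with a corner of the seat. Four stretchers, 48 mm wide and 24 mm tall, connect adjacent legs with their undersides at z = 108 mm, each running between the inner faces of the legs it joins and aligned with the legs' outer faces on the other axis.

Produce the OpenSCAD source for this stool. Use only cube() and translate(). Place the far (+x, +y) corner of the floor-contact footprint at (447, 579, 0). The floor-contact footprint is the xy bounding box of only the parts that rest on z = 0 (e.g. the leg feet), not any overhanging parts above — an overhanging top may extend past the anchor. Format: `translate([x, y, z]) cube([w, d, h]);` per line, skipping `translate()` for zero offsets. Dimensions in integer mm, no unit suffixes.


translate([131, 281, 377]) cube([316, 298, 42]);
translate([131, 281, 0]) cube([48, 48, 377]);
translate([399, 281, 0]) cube([48, 48, 377]);
translate([131, 531, 0]) cube([48, 48, 377]);
translate([399, 531, 0]) cube([48, 48, 377]);
translate([179, 281, 108]) cube([220, 48, 24]);
translate([179, 531, 108]) cube([220, 48, 24]);
translate([131, 329, 108]) cube([48, 202, 24]);
translate([399, 329, 108]) cube([48, 202, 24]);


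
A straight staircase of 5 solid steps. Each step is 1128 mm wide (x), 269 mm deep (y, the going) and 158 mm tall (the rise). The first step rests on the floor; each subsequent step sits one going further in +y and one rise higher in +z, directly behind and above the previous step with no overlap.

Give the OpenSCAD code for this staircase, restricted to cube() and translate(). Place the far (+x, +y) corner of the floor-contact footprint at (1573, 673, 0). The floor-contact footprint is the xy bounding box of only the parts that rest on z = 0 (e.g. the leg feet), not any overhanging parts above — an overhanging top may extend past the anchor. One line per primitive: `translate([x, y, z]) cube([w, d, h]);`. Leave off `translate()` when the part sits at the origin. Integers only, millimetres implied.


translate([445, 404, 0]) cube([1128, 269, 158]);
translate([445, 673, 158]) cube([1128, 269, 158]);
translate([445, 942, 316]) cube([1128, 269, 158]);
translate([445, 1211, 474]) cube([1128, 269, 158]);
translate([445, 1480, 632]) cube([1128, 269, 158]);


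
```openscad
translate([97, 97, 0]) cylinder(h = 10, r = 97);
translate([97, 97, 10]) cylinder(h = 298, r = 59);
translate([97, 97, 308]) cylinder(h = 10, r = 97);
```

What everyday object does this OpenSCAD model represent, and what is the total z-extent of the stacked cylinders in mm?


A spool. The overall height is 318 mm.

Three coaxial cylinders, large–small–large — a spool. Two 10 mm flanges and a 298 mm core give 10 + 298 + 10 = 318 mm.


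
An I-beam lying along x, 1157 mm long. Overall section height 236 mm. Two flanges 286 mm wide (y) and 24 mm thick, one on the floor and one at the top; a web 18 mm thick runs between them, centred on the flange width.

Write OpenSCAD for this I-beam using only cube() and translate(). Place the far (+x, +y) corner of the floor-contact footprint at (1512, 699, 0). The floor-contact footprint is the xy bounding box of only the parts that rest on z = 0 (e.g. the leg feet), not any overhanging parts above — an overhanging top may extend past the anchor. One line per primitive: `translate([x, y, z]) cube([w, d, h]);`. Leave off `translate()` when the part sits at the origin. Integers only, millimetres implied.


translate([355, 413, 0]) cube([1157, 286, 24]);
translate([355, 547, 24]) cube([1157, 18, 188]);
translate([355, 413, 212]) cube([1157, 286, 24]);


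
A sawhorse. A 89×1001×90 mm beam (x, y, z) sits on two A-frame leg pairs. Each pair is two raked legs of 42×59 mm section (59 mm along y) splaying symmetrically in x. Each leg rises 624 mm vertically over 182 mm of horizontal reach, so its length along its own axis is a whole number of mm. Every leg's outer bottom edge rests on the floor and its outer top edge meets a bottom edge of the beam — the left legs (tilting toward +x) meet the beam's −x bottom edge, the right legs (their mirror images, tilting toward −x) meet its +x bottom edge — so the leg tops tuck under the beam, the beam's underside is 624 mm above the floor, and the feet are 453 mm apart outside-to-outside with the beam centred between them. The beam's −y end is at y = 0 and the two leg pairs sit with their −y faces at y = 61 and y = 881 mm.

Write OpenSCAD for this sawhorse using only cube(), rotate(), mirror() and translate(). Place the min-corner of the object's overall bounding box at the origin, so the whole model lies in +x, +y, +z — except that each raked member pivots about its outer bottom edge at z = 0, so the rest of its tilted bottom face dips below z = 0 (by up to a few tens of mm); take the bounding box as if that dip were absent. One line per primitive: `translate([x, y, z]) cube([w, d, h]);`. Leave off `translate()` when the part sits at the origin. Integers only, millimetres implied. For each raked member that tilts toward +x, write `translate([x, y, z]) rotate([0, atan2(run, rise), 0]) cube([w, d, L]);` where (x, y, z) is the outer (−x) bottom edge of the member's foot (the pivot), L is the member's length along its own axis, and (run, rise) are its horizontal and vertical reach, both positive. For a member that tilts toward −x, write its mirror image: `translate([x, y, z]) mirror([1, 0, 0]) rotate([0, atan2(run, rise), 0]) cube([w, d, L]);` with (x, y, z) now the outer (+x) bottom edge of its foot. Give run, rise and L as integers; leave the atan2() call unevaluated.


// leg length = √(182² + 624²) = 650
// right-leg outer foot x = 2·182 + 89 = 453
// beam min-corner = (182, 0, 624)
translate([182, 0, 624]) cube([89, 1001, 90]);
translate([0, 61, 0]) rotate([0, atan2(182, 624), 0]) cube([42, 59, 650]);
translate([453, 61, 0]) mirror([1, 0, 0]) rotate([0, atan2(182, 624), 0]) cube([42, 59, 650]);
translate([0, 881, 0]) rotate([0, atan2(182, 624), 0]) cube([42, 59, 650]);
translate([453, 881, 0]) mirror([1, 0, 0]) rotate([0, atan2(182, 624), 0]) cube([42, 59, 650]);


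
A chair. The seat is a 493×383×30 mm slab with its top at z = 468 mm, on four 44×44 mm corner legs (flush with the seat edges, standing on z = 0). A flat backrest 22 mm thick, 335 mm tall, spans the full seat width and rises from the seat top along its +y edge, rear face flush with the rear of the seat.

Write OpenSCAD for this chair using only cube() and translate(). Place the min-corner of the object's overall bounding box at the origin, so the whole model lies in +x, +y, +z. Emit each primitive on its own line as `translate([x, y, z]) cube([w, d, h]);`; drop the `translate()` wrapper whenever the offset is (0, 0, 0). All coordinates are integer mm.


// leg_h = 468 - 30 = 438
translate([0, 0, 438]) cube([493, 383, 30]);
cube([44, 44, 438]);
translate([449, 0, 0]) cube([44, 44, 438]);
translate([0, 339, 0]) cube([44, 44, 438]);
translate([449, 339, 0]) cube([44, 44, 438]);
translate([0, 361, 468]) cube([493, 22, 335]);


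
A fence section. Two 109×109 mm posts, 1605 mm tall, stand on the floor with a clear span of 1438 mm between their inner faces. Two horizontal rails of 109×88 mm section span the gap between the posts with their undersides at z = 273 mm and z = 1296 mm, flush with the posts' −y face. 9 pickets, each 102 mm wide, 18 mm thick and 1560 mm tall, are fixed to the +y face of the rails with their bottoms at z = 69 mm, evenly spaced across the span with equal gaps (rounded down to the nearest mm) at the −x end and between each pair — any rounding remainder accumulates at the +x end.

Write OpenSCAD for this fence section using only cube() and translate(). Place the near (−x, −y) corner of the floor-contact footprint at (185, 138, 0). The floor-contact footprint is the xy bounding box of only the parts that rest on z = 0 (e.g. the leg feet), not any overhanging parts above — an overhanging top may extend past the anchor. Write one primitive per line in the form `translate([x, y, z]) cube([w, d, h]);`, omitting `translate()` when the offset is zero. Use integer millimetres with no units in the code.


translate([185, 138, 0]) cube([109, 109, 1605]);
translate([1732, 138, 0]) cube([109, 109, 1605]);
translate([294, 138, 273]) cube([1438, 109, 88]);
translate([294, 138, 1296]) cube([1438, 109, 88]);
translate([346, 247, 69]) cube([102, 18, 1560]);
translate([500, 247, 69]) cube([102, 18, 1560]);
translate([654, 247, 69]) cube([102, 18, 1560]);
translate([808, 247, 69]) cube([102, 18, 1560]);
translate([962, 247, 69]) cube([102, 18, 1560]);
translate([1116, 247, 69]) cube([102, 18, 1560]);
translate([1270, 247, 69]) cube([102, 18, 1560]);
translate([1424, 247, 69]) cube([102, 18, 1560]);
translate([1578, 247, 69]) cube([102, 18, 1560]);


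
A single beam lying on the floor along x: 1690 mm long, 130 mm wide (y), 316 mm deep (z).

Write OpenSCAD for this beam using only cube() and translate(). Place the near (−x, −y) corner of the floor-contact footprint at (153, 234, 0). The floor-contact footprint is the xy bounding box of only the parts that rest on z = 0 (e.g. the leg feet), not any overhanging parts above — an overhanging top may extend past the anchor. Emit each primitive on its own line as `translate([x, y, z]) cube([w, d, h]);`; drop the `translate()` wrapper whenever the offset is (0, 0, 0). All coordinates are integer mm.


translate([153, 234, 0]) cube([1690, 130, 316]);


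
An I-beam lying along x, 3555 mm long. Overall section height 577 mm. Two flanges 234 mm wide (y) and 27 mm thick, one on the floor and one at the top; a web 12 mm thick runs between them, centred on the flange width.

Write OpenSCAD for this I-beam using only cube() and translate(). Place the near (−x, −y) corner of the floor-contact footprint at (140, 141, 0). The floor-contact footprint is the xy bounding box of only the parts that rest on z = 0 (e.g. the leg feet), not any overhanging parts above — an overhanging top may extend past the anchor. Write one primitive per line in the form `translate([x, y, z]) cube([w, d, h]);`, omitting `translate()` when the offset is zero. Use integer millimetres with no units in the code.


translate([140, 141, 0]) cube([3555, 234, 27]);
translate([140, 252, 27]) cube([3555, 12, 523]);
translate([140, 141, 550]) cube([3555, 234, 27]);


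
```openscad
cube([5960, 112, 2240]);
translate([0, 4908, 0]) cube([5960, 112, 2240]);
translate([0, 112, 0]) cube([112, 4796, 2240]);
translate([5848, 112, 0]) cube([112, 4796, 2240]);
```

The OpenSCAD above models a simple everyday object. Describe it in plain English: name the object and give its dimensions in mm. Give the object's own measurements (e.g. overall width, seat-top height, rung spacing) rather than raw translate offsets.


The wall frame of a small rectangular building: four walls, each 2240 mm tall and 112 mm thick, enclosing a footprint 5960 mm (x) by 5020 mm (y) outside-to-outside, with no floor or roof. The front and back walls (the −y and +y sides) span the full width; the two side walls fit between them.


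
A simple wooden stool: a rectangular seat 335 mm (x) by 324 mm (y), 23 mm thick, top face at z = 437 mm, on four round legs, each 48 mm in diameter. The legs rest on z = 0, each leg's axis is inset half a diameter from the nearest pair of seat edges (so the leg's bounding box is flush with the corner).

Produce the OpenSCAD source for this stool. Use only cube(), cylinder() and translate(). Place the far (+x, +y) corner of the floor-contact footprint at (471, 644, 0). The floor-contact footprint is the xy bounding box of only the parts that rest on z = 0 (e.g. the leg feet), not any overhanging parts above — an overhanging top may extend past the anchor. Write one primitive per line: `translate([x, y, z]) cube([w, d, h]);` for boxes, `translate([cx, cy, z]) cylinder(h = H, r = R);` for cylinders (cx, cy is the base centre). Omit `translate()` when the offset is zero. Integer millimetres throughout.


translate([136, 320, 414]) cube([335, 324, 23]);
translate([160, 344, 0]) cylinder(h = 414, r = 24);
translate([447, 344, 0]) cylinder(h = 414, r = 24);
translate([160, 620, 0]) cylinder(h = 414, r = 24);
translate([447, 620, 0]) cylinder(h = 414, r = 24);


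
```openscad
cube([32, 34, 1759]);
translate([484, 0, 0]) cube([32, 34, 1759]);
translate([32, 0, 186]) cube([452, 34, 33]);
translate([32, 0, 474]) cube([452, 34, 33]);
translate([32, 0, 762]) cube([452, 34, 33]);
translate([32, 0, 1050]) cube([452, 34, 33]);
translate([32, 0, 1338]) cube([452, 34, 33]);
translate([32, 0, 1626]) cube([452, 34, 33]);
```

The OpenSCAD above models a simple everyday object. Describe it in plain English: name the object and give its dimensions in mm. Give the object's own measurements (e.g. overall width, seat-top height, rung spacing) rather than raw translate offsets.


A straight ladder. Two 32×34 mm vertical rails, 1759 mm tall, stand 516 mm apart (outside-to-outside) with their front faces coplanar on the −y side. 6 rungs, each 34 mm deep and 33 mm tall, span between the inner faces of the rails, front faces flush with the rails. The lowest rung's underside is at z = 186 mm and rungs are spaced 288 mm apart (underside to underside).


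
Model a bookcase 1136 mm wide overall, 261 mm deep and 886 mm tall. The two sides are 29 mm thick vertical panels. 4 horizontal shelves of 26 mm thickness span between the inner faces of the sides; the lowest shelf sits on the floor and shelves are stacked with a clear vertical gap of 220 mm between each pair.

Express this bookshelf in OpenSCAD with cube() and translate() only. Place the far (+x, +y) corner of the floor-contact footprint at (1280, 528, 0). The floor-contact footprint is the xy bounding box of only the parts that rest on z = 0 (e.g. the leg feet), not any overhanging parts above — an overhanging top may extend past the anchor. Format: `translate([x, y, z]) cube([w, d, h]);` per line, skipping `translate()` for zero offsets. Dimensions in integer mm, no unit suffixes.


translate([144, 267, 0]) cube([29, 261, 886]);
translate([1251, 267, 0]) cube([29, 261, 886]);
translate([173, 267, 0]) cube([1078, 261, 26]);
translate([173, 267, 246]) cube([1078, 261, 26]);
translate([173, 267, 492]) cube([1078, 261, 26]);
translate([173, 267, 738]) cube([1078, 261, 26]);


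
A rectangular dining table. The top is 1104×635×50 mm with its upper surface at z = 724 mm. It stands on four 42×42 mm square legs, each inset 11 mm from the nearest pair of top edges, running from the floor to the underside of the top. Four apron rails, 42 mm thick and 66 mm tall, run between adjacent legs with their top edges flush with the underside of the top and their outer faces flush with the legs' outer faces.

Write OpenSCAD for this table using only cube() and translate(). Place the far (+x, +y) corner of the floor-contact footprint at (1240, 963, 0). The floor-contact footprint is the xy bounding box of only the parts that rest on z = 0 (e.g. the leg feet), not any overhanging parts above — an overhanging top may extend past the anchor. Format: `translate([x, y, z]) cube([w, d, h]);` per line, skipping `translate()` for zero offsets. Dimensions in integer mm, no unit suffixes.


translate([147, 339, 674]) cube([1104, 635, 50]);
translate([158, 350, 0]) cube([42, 42, 674]);
translate([1198, 350, 0]) cube([42, 42, 674]);
translate([158, 921, 0]) cube([42, 42, 674]);
translate([1198, 921, 0]) cube([42, 42, 674]);
translate([200, 350, 608]) cube([998, 42, 66]);
translate([200, 921, 608]) cube([998, 42, 66]);
translate([158, 392, 608]) cube([42, 529, 66]);
translate([1198, 392, 608]) cube([42, 529, 66]);


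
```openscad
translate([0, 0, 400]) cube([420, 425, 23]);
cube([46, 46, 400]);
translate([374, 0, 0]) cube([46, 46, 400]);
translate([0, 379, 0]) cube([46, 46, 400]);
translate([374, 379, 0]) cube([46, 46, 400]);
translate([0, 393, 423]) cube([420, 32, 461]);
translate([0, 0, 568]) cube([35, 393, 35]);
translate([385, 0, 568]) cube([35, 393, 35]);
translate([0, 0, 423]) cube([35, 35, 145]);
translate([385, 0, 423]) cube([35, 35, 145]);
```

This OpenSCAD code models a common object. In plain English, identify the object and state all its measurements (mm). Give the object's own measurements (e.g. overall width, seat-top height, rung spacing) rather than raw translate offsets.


A chair. The seat is a 420×425×23 mm slab with its top at z = 423 mm, on four 46×46 mm corner legs (flush with the seat edges, standing on z = 0). A flat backrest 32 mm thick, 461 mm tall, spans the full seat width and rises from the seat top along its +y edge, rear face flush with the rear of the seat. Two armrests of 35×35 mm section run along each side from the seat's front edge to the front of the backrest, top faces 180 mm above the seat top and outer faces flush with the seat's x-edges; a 35×35 mm post under the front of each armrest stands on the seat at the front corner.


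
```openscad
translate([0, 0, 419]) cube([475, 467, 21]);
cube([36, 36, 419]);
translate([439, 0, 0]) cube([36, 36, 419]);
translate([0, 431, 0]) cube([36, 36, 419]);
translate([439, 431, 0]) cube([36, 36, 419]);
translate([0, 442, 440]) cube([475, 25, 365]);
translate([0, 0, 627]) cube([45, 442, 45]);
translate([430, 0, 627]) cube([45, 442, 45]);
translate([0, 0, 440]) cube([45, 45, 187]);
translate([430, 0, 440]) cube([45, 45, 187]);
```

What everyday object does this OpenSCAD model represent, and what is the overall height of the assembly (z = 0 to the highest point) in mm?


A chair. The overall height is 805 mm.

A slab on four corner posts with a tall panel at the back — a chair. The seat slab sits at z = 419 with thickness 21, and the 365 mm backrest starts at the seat top, so the overall height is 419 + 21 + 365 = 805 mm.


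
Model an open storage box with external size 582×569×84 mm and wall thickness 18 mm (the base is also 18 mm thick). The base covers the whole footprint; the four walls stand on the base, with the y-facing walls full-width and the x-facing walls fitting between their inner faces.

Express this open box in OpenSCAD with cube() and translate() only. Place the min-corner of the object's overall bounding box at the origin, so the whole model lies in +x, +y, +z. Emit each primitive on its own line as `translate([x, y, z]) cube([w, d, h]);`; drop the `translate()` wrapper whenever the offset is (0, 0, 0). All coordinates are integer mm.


cube([582, 569, 18]);
translate([0, 0, 18]) cube([582, 18, 66]);
translate([0, 551, 18]) cube([582, 18, 66]);
translate([0, 18, 18]) cube([18, 533, 66]);
translate([564, 18, 18]) cube([18, 533, 66]);


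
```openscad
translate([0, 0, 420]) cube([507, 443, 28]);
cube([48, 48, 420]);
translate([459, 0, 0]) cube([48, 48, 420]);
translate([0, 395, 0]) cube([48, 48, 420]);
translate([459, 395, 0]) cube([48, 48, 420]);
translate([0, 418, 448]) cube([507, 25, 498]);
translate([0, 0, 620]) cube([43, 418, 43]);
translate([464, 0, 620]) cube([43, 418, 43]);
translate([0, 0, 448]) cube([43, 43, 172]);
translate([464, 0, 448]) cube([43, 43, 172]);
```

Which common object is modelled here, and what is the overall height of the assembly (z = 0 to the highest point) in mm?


A chair. The overall height is 946 mm.

A slab on four corner posts with a tall panel at the back — a chair. The seat slab sits at z = 420 with thickness 28, and the 498 mm backrest starts at the seat top, so the overall height is 420 + 28 + 498 = 946 mm.


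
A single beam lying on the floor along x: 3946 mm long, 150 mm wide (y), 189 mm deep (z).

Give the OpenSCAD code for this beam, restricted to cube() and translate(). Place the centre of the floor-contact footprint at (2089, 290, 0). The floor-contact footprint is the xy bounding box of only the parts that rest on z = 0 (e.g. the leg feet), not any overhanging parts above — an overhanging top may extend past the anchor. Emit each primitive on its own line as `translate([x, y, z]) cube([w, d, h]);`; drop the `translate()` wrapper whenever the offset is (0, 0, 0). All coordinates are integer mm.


translate([116, 215, 0]) cube([3946, 150, 189]);


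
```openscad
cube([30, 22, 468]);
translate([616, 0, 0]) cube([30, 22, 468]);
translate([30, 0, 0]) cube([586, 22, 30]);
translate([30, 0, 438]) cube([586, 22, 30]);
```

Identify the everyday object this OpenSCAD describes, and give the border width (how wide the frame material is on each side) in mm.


A picture frame. The border width is 30 mm.

Four thin pieces enclosing a rectangular opening — a picture frame. The two full-height stiles are 468 mm tall; the top rail sits at z = 438 and is 30 mm tall, so the border above the opening is 468 − 438 = 30 mm, matching the stile x-width.


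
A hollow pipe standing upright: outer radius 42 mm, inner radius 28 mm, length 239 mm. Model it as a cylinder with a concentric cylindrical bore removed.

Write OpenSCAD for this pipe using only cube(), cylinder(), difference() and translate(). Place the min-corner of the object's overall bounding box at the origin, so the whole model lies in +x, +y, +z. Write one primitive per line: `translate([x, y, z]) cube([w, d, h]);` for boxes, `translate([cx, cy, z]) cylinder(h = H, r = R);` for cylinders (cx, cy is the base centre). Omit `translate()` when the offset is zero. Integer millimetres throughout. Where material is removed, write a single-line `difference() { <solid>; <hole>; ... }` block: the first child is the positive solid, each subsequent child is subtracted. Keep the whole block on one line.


difference() { translate([42, 42, 0]) cylinder(h = 239, r = 42); translate([42, 42, 0]) cylinder(h = 239, r = 28); }


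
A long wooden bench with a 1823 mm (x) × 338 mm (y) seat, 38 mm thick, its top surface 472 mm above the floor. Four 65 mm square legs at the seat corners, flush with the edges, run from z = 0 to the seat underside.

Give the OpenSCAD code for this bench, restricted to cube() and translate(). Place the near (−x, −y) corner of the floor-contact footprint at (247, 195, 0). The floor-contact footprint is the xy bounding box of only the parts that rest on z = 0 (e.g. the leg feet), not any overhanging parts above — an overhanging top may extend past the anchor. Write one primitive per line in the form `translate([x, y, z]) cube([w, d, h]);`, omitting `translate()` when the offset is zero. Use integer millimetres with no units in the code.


translate([247, 195, 434]) cube([1823, 338, 38]);
translate([247, 195, 0]) cube([65, 65, 434]);
translate([247, 468, 0]) cube([65, 65, 434]);
translate([2005, 195, 0]) cube([65, 65, 434]);
translate([2005, 468, 0]) cube([65, 65, 434]);


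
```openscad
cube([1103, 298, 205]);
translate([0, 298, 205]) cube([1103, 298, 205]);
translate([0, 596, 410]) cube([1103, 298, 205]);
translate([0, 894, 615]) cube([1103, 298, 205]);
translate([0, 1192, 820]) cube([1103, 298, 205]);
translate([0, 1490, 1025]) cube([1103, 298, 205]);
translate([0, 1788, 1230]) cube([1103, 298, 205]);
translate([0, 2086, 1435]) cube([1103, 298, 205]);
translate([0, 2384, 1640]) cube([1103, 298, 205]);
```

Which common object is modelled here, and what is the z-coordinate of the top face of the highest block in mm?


A staircase. The total rise is 1845 mm.

9 identical blocks, each offset up and back from the previous — a staircase. Each step is 205 mm tall and there are 9 of them, so the total rise is 9 × 205 = 1845 mm.


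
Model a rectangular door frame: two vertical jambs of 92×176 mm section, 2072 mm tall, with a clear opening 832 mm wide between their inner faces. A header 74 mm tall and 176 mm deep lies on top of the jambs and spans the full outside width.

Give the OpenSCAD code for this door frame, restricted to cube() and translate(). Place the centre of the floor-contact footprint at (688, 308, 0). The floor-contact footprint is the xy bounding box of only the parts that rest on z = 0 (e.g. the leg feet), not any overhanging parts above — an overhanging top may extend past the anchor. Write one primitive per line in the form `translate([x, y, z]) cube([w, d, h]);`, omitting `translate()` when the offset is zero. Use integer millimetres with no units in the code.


translate([180, 220, 0]) cube([92, 176, 2072]);
translate([1104, 220, 0]) cube([92, 176, 2072]);
translate([180, 220, 2072]) cube([1016, 176, 74]);


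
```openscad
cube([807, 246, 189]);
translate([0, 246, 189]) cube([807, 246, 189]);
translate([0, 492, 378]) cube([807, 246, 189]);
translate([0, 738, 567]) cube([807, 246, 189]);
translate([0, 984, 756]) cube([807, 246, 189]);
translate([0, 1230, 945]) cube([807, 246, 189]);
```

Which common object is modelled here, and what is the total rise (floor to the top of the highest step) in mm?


A staircase. The total rise is 1134 mm.

6 identical blocks, each offset up and back from the previous — a staircase. Each step is 189 mm tall and there are 6 of them, so the total rise is 6 × 189 = 1134 mm.


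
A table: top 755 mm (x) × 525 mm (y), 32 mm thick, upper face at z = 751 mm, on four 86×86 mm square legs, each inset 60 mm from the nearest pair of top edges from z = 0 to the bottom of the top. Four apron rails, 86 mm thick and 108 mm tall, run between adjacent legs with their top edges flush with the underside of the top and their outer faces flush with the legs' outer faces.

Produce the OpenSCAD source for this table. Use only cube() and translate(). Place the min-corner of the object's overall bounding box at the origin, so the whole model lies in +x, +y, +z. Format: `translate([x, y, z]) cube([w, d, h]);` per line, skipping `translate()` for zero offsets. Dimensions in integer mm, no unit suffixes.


translate([0, 0, 719]) cube([755, 525, 32]);
translate([60, 60, 0]) cube([86, 86, 719]);
translate([609, 60, 0]) cube([86, 86, 719]);
translate([60, 379, 0]) cube([86, 86, 719]);
translate([609, 379, 0]) cube([86, 86, 719]);
translate([146, 60, 611]) cube([463, 86, 108]);
translate([146, 379, 611]) cube([463, 86, 108]);
translate([60, 146, 611]) cube([86, 233, 108]);
translate([609, 146, 611]) cube([86, 233, 108]);


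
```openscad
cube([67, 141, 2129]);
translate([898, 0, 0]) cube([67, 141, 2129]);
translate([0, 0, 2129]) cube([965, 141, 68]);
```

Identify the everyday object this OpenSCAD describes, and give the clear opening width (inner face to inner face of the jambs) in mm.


A door frame. The clear opening width is 831 mm.

Two 2129 mm tall posts with a header on top — a door frame. The left jamb is 67 mm wide at x = 0; the right jamb starts at x = 898. The clear opening is 898 − 67 = 831 mm.


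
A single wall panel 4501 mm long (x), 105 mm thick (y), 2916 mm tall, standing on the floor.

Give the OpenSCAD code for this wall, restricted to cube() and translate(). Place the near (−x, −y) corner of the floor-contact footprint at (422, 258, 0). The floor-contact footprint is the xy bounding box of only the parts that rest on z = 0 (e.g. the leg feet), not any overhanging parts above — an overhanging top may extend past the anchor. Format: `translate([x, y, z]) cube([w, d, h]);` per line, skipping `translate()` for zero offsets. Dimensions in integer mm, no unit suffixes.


translate([422, 258, 0]) cube([4501, 105, 2916]);


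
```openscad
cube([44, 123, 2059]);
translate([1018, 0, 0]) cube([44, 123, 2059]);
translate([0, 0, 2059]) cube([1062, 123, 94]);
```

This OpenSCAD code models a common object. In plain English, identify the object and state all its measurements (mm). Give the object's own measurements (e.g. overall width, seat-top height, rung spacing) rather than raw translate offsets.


A door frame. The clear opening is 974 mm wide and 2059 mm high. Two 44 mm wide jambs, 123 mm deep, stand either side of the opening from the floor to the top of the opening. A 94 mm thick head sits across the top of both jambs, spanning the full outside width of the frame.


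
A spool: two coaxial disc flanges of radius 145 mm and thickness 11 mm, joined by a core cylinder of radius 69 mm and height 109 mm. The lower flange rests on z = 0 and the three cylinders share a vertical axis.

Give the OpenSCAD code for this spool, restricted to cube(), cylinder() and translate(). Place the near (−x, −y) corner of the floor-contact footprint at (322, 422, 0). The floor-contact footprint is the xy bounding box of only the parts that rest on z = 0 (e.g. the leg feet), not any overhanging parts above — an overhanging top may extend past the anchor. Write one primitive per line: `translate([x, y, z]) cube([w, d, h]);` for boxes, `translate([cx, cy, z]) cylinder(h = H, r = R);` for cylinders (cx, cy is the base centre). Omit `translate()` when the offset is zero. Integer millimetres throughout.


translate([467, 567, 0]) cylinder(h = 11, r = 145);
translate([467, 567, 11]) cylinder(h = 109, r = 69);
translate([467, 567, 120]) cylinder(h = 11, r = 145);


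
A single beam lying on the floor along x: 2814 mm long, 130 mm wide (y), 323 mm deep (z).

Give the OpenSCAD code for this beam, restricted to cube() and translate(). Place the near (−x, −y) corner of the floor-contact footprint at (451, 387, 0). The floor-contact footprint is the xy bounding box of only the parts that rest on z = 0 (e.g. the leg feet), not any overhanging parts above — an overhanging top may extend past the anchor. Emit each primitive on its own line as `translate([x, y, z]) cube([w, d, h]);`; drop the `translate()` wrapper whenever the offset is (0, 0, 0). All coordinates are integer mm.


translate([451, 387, 0]) cube([2814, 130, 323]);


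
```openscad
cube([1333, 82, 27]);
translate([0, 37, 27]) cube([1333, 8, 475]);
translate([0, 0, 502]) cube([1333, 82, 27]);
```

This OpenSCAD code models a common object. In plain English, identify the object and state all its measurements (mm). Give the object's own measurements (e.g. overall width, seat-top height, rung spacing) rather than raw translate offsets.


An I-beam lying along x, 1333 mm long. Overall section height 529 mm. Two flanges 82 mm wide (y) and 27 mm thick, one on the floor and one at the top; a web 8 mm thick runs between them, centred on the flange width.


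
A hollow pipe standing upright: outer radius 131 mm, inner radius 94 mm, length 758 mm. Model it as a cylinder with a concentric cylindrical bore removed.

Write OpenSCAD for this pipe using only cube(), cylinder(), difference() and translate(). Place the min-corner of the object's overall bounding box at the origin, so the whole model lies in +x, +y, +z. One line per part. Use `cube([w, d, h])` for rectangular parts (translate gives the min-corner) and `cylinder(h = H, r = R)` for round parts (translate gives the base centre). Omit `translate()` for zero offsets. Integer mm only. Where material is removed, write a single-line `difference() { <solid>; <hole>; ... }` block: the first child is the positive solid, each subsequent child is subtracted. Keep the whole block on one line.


difference() { translate([131, 131, 0]) cylinder(h = 758, r = 131); translate([131, 131, 0]) cylinder(h = 758, r = 94); }


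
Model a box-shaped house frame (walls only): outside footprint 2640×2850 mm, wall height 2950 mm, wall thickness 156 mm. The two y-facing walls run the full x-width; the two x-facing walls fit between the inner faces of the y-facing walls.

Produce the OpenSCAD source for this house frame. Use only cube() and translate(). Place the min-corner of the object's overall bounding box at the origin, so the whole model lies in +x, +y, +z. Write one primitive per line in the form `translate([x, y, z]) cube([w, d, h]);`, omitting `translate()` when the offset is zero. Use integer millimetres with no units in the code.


cube([2640, 156, 2950]);
translate([0, 2694, 0]) cube([2640, 156, 2950]);
translate([0, 156, 0]) cube([156, 2538, 2950]);
translate([2484, 156, 0]) cube([156, 2538, 2950]);


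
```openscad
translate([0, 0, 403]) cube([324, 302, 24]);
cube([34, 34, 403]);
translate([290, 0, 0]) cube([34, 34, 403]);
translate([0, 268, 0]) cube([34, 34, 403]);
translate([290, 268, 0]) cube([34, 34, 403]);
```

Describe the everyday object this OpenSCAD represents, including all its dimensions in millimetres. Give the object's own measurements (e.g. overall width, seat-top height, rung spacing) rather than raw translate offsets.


A simple wooden stool: a rectangular seat 324 mm (x) by 302 mm (y), 24 mm thick, top face at z = 427 mm, on four square legs, each 34×34 mm in cross-section. The legs rest on z = 0, each flush with a corner of the seat.


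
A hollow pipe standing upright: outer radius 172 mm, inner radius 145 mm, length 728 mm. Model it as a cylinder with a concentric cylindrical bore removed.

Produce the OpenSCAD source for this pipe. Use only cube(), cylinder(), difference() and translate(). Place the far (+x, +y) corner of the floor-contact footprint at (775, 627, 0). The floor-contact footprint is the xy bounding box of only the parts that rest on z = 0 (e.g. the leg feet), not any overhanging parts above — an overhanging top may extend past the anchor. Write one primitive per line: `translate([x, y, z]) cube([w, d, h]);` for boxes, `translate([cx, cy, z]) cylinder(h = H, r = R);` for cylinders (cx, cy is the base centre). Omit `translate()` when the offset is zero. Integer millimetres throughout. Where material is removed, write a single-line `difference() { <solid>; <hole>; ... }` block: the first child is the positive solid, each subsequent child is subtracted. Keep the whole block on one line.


difference() { translate([603, 455, 0]) cylinder(h = 728, r = 172); translate([603, 455, 0]) cylinder(h = 728, r = 145); }


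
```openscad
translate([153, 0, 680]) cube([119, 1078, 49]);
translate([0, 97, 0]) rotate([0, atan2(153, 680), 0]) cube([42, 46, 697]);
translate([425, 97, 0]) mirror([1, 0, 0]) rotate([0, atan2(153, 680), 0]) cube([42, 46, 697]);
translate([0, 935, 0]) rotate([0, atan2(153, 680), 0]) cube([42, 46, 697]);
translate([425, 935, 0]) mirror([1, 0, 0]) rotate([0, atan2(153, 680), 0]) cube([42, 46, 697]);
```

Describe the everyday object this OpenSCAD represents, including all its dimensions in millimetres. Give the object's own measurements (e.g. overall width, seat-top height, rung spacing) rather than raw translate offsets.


A sawhorse. A 119×1078×49 mm beam (x, y, z) sits on two A-frame leg pairs. Each pair is two raked legs of 42×46 mm section (46 mm along y) splaying symmetrically in x. Each leg rises 680 mm vertically over 153 mm of horizontal reach and is 697 mm long along its own axis. Every leg's outer bottom edge rests on the floor and its outer top edge meets a bottom edge of the beam — the left legs (tilting toward +x) meet the beam's −x bottom edge, the right legs (their mirror images, tilting toward −x) meet its +x bottom edge — so the leg tops tuck under the beam, the beam's underside is 680 mm above the floor, and the feet are 425 mm apart outside-to-outside with the beam centred between them. The two leg pairs are set in 97 mm from either end of the beam.


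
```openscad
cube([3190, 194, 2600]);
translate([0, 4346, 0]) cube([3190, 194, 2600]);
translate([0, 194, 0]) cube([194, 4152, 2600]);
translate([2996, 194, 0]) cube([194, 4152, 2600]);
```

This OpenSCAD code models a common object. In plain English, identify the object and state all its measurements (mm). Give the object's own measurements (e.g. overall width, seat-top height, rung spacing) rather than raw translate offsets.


The wall frame of a small rectangular building: four walls, each 2600 mm tall and 194 mm thick, enclosing a footprint 3190 mm (x) by 4540 mm (y) outside-to-outside, with no floor or roof. The front and back walls (the −y and +y sides) span the full width; the two side walls fit between them.


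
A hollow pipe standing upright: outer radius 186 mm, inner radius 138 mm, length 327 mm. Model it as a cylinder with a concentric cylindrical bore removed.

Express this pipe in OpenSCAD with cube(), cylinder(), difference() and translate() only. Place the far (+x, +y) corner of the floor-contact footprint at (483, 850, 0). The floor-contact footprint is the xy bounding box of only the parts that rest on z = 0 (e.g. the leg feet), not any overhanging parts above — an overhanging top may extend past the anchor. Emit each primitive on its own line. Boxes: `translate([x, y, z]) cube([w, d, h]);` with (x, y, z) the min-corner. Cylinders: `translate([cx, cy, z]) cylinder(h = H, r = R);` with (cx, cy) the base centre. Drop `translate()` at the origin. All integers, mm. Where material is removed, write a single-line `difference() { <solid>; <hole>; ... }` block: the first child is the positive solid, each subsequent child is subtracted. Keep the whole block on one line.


difference() { translate([297, 664, 0]) cylinder(h = 327, r = 186); translate([297, 664, 0]) cylinder(h = 327, r = 138); }
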